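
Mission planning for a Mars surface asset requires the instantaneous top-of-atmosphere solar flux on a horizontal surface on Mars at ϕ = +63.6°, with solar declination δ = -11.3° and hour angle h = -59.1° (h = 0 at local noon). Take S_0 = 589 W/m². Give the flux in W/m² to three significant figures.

cos θ_z = sin ϕ sin δ + cos ϕ cos δ cos h = -0.175511 + 0.223912 = 0.048401.
Flux = S_0 · cos θ_z = 589 × 0.048401 = 28.51 W/m².

28.5 W/m²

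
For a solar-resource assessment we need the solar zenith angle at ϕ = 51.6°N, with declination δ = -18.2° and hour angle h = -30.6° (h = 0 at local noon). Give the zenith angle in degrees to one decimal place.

cos θ_z = sin ϕ sin δ + cos ϕ cos δ cos h = -0.244775 + 0.507901 = 0.263126.
θ_z = arccos(0.263126) = 74.7°.

θ_z = 74.7°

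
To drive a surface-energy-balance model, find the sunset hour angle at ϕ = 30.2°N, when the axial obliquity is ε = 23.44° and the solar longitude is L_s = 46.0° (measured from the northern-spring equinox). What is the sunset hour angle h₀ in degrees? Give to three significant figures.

h₀ = 100°

Solar declination: sin δ = sin ε · sin L_s = sin 23.44° × sin 46.0° = 0.28615, so δ = +16.627°.
cos h₀ = −tan ϕ · tan δ = −tan(+30.2°) × tan(+16.627°) = -0.1738, so h₀ = 1.7455 rad = 100.01°.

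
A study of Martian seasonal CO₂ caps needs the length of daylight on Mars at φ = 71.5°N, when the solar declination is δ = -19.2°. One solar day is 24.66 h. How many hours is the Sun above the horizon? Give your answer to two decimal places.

0.00 h

cos H₀ = −tan φ · tan δ = 1.0408 ≥ 1, so the Sun never rises (polar night) and H₀ = 0.
Daylight = 2H₀/(2π) × 24.66 h = (0.0000/π) × 24.66 = 0.00 h.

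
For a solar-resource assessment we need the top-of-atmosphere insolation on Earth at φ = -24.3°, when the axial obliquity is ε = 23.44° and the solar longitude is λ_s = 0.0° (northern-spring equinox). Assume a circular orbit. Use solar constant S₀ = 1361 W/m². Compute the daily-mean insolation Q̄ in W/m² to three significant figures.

Q̄ ≈ 395 W/m²

Solar declination: sin δ = sin ε · sin λ_s = sin 23.44° × sin 0.0° = 0.00000, so δ = +0.000°.
cos H₀ = −tan(-24.3°) tan(+0.000°) = 0.0000, H₀ = 1.5708 rad.
Bracket: H₀ sin φ sin δ + cos φ cos δ sin H₀ = 1.5708×-0.41151×0.00000 + 0.91140×1.00000×1.00000 = -0.000000 + 0.911400 = 0.911400.
Q̄ = (S₀/π) × [bracket] = (1361/π) × 0.911400 = 394.8 W/m².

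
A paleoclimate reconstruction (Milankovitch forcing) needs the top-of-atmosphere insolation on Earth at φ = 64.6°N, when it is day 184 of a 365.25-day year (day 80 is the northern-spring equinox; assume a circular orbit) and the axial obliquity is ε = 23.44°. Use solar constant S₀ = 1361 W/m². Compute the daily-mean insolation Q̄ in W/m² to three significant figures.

Solar longitude: λ_s = 360° × (184 − 80)/365.25 = 102.505°.
sin δ = sin 23.44° × sin 102.505° = 0.38835, so δ = +22.852°.
cos H₀ = −tan(+64.6°) tan(+22.852°) = -0.8875, H₀ = 2.6627 rad.
Bracket: H₀ sin φ sin δ + cos φ cos δ sin H₀ = 2.6627×0.90334×0.38835 + 0.42894×0.92151×0.46075 = 0.934107 + 0.182122 = 1.116229.
Q̄ = (S₀/π) × [bracket] = (1361/π) × 1.116229 = 483.6 W/m².

Q̄ ≈ 484 W/m²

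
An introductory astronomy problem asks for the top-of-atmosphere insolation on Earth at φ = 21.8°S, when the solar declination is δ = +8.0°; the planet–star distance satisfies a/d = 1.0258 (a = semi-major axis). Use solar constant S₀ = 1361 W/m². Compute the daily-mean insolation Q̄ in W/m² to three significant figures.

Q̄ ≈ 383 W/m²

cos H₀ = −tan(-21.8°) tan(+8.000°) = 0.0562, H₀ = 1.5146 rad.
Bracket: H₀ sin φ sin δ + cos φ cos δ sin H₀ = 1.5146×-0.37137×0.13917 + 0.92849×0.99027×0.99842 = -0.078280 + 0.918003 = 0.839723.
Inverse-square distance factor (a/d)² = 1.0258² = 1.052266.
Q̄ = (S₀/π) × 1.052266 × [bracket] = (1361/π) × 1.052266 × 0.839723 = 382.8 W/m².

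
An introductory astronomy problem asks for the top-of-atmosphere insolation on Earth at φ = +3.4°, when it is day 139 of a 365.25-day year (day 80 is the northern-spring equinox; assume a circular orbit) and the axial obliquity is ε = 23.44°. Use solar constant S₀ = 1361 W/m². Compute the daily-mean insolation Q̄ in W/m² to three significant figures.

Q̄ ≈ 421 W/m²

Solar longitude: λ_s = 360° × (139 − 80)/365.25 = 58.152°.
sin δ = sin 23.44° × sin 58.152° = 0.33790, so δ = +19.749°.
cos H₀ = −tan(+3.4°) tan(+19.749°) = -0.0213, H₀ = 1.5921 rad.
Bracket: H₀ sin φ sin δ + cos φ cos δ sin H₀ = 1.5921×0.05931×0.33790 + 0.99824×0.94118×0.99977 = 0.031907 + 0.939307 = 0.971214.
Q̄ = (S₀/π) × [bracket] = (1361/π) × 0.971214 = 420.7 W/m².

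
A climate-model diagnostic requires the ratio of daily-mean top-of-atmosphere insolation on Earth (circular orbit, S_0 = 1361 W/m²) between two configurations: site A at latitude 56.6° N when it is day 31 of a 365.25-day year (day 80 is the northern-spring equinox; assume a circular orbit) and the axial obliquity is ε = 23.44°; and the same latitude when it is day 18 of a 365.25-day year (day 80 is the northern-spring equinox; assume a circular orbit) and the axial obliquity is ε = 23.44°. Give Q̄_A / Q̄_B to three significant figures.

— Configuration A (ϕ=+56.6°):
Solar longitude: L_s = 360° × (31 − 80)/365.25 = -48.296°, i.e. -48.296° + 360° = 311.704°.
sin δ = sin 23.44° × sin 311.704° = -0.29698, so δ = -17.277°.
cos h₀ = −tan(+56.6°) tan(-17.277°) = 0.4717, h₀ = 1.0796 rad.
Bracket: h₀ sin ϕ sin δ + cos ϕ cos δ sin h₀ = 1.0796×0.83485×-0.29698 + 0.55048×0.95488×0.88177 = -0.267669 + 0.463496 = 0.195827.
Q̄ = (S_0/π) × [bracket] = (1361/π) × 0.195827 = 84.836 W/m².
— Configuration B (ϕ=+56.6°):
Solar longitude: L_s = 360° × (18 − 80)/365.25 = -61.109°, i.e. -61.109° + 360° = 298.891°.
sin δ = sin 23.44° × sin 298.891° = -0.34828, so δ = -20.382°.
cos h₀ = −tan(+56.6°) tan(-20.382°) = 0.5635, h₀ = 0.9722 rad.
Bracket: h₀ sin ϕ sin δ + cos ϕ cos δ sin h₀ = 0.9722×0.83485×-0.34828 + 0.55048×0.93739×0.82614 = -0.282678 + 0.426300 = 0.143622.
Q̄ = (S_0/π) × [bracket] = (1361/π) × 0.143622 = 62.220 W/m².
Ratio Q̄_A / Q̄_B = 84.836 / 62.220 = 1.363.

Q̄_A / Q̄_B ≈ 1.36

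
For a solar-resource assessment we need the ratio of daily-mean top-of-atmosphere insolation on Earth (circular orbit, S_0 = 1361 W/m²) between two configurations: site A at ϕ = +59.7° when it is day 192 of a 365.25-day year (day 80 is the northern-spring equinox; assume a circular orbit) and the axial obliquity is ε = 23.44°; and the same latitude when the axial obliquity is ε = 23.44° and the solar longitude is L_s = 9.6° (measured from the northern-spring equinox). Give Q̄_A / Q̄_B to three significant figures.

— Configuration A (ϕ=+59.7°):
Solar longitude: L_s = 360° × (192 − 80)/365.25 = 110.390°.
sin δ = sin 23.44° × sin 110.390° = 0.37286, so δ = +21.892°.
cos h₀ = −tan(+59.7°) tan(+21.892°) = -0.6877, h₀ = 2.3291 rad.
Bracket: h₀ sin ϕ sin δ + cos ϕ cos δ sin h₀ = 2.3291×0.86340×0.37286 + 0.50453×0.92789×0.72602 = 0.749801 + 0.339885 = 1.089686.
Q̄ = (S_0/π) × [bracket] = (1361/π) × 1.089686 = 472.07 W/m².
— Configuration B (ϕ=+59.7°):
Solar declination: sin δ = sin ε · sin L_s = sin 23.44° × sin 9.6° = 0.06634, so δ = +3.804°.
cos h₀ = −tan(+59.7°) tan(+3.804°) = -0.1138, h₀ = 1.6848 rad.
Bracket: h₀ sin ϕ sin δ + cos ϕ cos δ sin h₀ = 1.6848×0.86340×0.06634 + 0.50453×0.99780×0.99351 = 0.096502 + 0.500153 = 0.596655.
Q̄ = (S_0/π) × [bracket] = (1361/π) × 0.596655 = 258.48 W/m².
Ratio Q̄_A / Q̄_B = 472.07 / 258.48 = 1.826.

Q̄_A / Q̄_B ≈ 1.83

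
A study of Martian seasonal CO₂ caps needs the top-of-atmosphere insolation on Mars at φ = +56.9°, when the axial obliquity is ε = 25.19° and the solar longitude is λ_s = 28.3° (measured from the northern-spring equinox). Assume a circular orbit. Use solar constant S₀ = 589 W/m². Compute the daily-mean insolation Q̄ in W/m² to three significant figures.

Solar declination: sin δ = sin ε · sin λ_s = sin 25.19° × sin 28.3° = 0.20178, so δ = +11.641°.
cos H₀ = −tan(+56.9°) tan(+11.641°) = -0.3160, H₀ = 1.8923 rad.
Bracket: H₀ sin φ sin δ + cos φ cos δ sin H₀ = 1.8923×0.83772×0.20178 + 0.54610×0.97943×0.94875 = 0.319865 + 0.507455 = 0.827320.
Q̄ = (S₀/π) × [bracket] = (589/π) × 0.827320 = 155.1 W/m².

Q̄ ≈ 155 W/m²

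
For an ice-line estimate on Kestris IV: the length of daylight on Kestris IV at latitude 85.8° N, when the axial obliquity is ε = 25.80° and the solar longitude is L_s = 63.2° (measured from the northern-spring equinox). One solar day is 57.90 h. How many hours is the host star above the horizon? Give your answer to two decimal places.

Solar declination: sin δ = sin ε · sin L_s = sin 25.80° × sin 63.2° = 0.38848, so δ = +22.860°.
Sunrise equation: cos h₀ = −tan ϕ · tan δ = -5.7410 ≤ −1, so the host star never sets (polar day) and h₀ = π.
Daylight = 2h₀/(2π) × 57.90 h = (3.1416/π) × 57.90 = 57.90 h.

57.90 h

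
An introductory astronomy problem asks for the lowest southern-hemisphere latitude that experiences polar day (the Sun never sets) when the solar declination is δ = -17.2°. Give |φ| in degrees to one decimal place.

|φ| = 72.8°

Polar day requires cos H₀ = −tan φ tan δ ≤ −1, i.e. tan φ tan δ ≥ 1.
The boundary is |tan φ| · |tan δ| = 1, so |φ| = 90° − |δ| = 90° − 17.2° = 72.8° in the southern hemisphere.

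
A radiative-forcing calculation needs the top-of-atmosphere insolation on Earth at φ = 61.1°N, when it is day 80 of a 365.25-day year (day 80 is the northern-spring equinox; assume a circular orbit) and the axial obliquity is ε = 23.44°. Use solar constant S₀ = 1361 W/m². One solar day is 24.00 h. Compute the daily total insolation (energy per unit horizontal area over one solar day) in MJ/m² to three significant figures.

Solar longitude: λ_s = 360° × (80 − 80)/365.25 = 0.000°.
sin δ = sin 23.44° × sin 0.000° = 0.00000, so δ = +0.000°.
cos H₀ = −tan(+61.1°) tan(+0.000°) = -0.0000, H₀ = 1.5708 rad.
Bracket: H₀ sin φ sin δ + cos φ cos δ sin H₀ = 1.5708×0.87546×0.00000 + 0.48328×1.00000×1.00000 = 0.000000 + 0.483280 = 0.483280.
Q̄ = (S₀/π) × [bracket] = (1361/π) × 0.483280 = 209.37 W/m².
Daily total = Q̄ × 24.00 h × 3600 s/h = 209.37 × 24.00 × 3600 / 10⁶ = 18.09 MJ/m².

18.1 MJ/m²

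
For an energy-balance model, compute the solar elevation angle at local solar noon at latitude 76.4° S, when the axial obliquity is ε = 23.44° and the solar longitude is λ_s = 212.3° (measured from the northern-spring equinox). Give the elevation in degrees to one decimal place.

Solar declination: sin δ = sin ε · sin λ_s = sin 23.44° × sin 212.3° = -0.21256, so δ = -12.272°.
At local noon the hour angle is zero, so the zenith angle equals |φ − δ| = |-76.4° − (-12.272°)| = 64.128°.
Elevation = 90° − 64.128° = 25.9°.

25.9°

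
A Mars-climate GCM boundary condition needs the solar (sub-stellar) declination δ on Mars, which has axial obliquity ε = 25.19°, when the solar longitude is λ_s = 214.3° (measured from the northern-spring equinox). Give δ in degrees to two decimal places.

sin δ = sin ε · sin λ_s = sin 25.19° × sin 214.3° = -0.239849.
δ = arcsin(-0.239849) = -13.88°.

δ = -13.88°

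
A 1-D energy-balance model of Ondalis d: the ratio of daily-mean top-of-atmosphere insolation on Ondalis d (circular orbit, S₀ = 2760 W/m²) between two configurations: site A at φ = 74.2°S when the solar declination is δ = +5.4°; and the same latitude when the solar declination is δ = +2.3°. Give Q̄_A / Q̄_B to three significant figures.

— Configuration A (φ=-74.2°):
cos H₀ = −tan(-74.2°) tan(+5.400°) = 0.3341, H₀ = 1.2302 rad.
Bracket: H₀ sin φ sin δ + cos φ cos δ sin H₀ = 1.2302×-0.96222×0.09411 + 0.27228×0.99556×0.94255 = -0.111400 + 0.255498 = 0.144098.
Q̄ = (S₀/π) × [bracket] = (2760/π) × 0.144098 = 126.60 W/m².
— Configuration B (φ=-74.2°):
cos H₀ = −tan(-74.2°) tan(+2.300°) = 0.1419, H₀ = 1.4284 rad.
Bracket: H₀ sin φ sin δ + cos φ cos δ sin H₀ = 1.4284×-0.96222×0.04013 + 0.27228×0.99919×0.98988 = -0.055156 + 0.269306 = 0.214150.
Q̄ = (S₀/π) × [bracket] = (2760/π) × 0.214150 = 188.14 W/m².
Ratio Q̄_A / Q̄_B = 126.60 / 188.14 = 0.6729.

Q̄_A / Q̄_B ≈ 0.673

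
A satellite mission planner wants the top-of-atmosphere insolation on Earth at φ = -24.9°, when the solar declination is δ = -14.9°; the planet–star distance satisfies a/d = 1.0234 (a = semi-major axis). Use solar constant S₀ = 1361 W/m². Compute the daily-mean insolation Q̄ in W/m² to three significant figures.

Q̄ ≈ 478 W/m²

cos H₀ = −tan(-24.9°) tan(-14.900°) = -0.1235, H₀ = 1.6946 rad.
Bracket: H₀ sin φ sin δ + cos φ cos δ sin H₀ = 1.6946×-0.42104×-0.25713 + 0.90704×0.96638×0.99234 = 0.183461 + 0.869831 = 1.053292.
Inverse-square distance factor (a/d)² = 1.0234² = 1.047348.
Q̄ = (S₀/π) × 1.047348 × [bracket] = (1361/π) × 1.047348 × 1.053292 = 477.9 W/m².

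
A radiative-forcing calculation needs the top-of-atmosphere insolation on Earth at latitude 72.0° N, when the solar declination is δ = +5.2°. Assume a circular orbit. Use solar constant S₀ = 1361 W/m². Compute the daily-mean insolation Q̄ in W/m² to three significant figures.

cos H₀ = −tan(+72.0°) tan(+5.200°) = -0.2801, H₀ = 1.8547 rad.
Bracket: H₀ sin φ sin δ + cos φ cos δ sin H₀ = 1.8547×0.95106×0.09063 + 0.30902×0.99588×0.95997 = 0.159865 + 0.295428 = 0.455293.
Q̄ = (S₀/π) × [bracket] = (1361/π) × 0.455293 = 197.2 W/m².

Q̄ ≈ 197 W/m²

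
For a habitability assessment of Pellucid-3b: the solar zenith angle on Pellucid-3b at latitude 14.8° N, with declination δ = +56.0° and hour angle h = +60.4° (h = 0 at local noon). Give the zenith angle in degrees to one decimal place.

θ_z = 61.4°

cos θ_z = sin φ sin δ + cos φ cos δ cos h = 0.211774 + 0.267045 = 0.478819.
θ_z = arccos(0.478819) = 61.4°.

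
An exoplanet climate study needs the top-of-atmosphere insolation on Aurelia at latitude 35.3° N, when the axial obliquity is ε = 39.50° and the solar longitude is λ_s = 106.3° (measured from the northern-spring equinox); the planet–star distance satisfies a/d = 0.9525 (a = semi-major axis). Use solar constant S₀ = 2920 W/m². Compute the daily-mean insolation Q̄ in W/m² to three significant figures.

Q̄ ≈ 1.10e+03 W/m²

Solar declination: sin δ = sin ε · sin λ_s = sin 39.50° × sin 106.3° = 0.61051, so δ = +37.626°.
cos H₀ = −tan(+35.3°) tan(+37.626°) = -0.5458, H₀ = 2.1481 rad.
Bracket: H₀ sin φ sin δ + cos φ cos δ sin H₀ = 2.1481×0.57786×0.61051 + 0.81614×0.79201×0.83793 = 0.757827 + 0.541630 = 1.299457.
Inverse-square distance factor (a/d)² = 0.9525² = 0.907256.
Q̄ = (S₀/π) × 0.907256 × [bracket] = (2920/π) × 0.907256 × 1.299457 = 1096 W/m².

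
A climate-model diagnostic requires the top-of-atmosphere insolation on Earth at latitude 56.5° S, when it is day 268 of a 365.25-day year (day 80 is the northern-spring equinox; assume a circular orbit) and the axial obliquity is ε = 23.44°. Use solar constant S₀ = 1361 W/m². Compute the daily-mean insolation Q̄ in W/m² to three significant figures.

Q̄ ≈ 260 W/m²

Solar longitude: λ_s = 360° × (268 − 80)/365.25 = 185.298°.
sin δ = sin 23.44° × sin 185.298° = -0.03673, so δ = -2.105°.
cos H₀ = −tan(-56.5°) tan(-2.105°) = -0.0555, H₀ = 1.6264 rad.
Bracket: H₀ sin φ sin δ + cos φ cos δ sin H₀ = 1.6264×-0.83389×-0.03673 + 0.55194×0.99933×0.99846 = 0.049815 + 0.550721 = 0.600536.
Q̄ = (S₀/π) × [bracket] = (1361/π) × 0.600536 = 260.2 W/m².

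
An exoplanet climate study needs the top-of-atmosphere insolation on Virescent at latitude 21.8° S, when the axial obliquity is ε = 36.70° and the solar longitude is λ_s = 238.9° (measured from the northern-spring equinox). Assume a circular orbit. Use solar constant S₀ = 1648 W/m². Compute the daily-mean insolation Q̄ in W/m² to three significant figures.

Q̄ ≈ 587 W/m²

Solar declination: sin δ = sin ε · sin λ_s = sin 36.70° × sin 238.9° = -0.51173, so δ = -30.779°.
cos H₀ = −tan(-21.8°) tan(-30.779°) = -0.2382, H₀ = 1.8113 rad.
Bracket: H₀ sin φ sin δ + cos φ cos δ sin H₀ = 1.8113×-0.37137×-0.51173 + 0.92849×0.85915×0.97121 = 0.344222 + 0.774746 = 1.118968.
Q̄ = (S₀/π) × [bracket] = (1648/π) × 1.118968 = 587.0 W/m².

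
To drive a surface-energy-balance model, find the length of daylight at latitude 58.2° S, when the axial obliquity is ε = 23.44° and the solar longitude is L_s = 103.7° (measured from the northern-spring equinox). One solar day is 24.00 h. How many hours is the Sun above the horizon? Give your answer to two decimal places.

6.33 h

Solar declination: sin δ = sin ε · sin L_s = sin 23.44° × sin 103.7° = 0.38647, so δ = +22.735°.
cos h₀ = −tan ϕ · tan δ = −tan(-58.2°) × tan(+22.735°) = 0.6758, so h₀ = 0.8287 rad = 47.48°.
Daylight = 2h₀/(2π) × 24.00 h = (0.8287/π) × 24.00 = 6.33 h.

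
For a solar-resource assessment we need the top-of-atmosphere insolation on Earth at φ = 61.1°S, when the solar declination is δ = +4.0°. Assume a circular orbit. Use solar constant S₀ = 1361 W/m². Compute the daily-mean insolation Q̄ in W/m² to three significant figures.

Q̄ ≈ 169 W/m²

cos H₀ = −tan(-61.1°) tan(+4.000°) = 0.1267, H₀ = 1.4438 rad.
Bracket: H₀ sin φ sin δ + cos φ cos δ sin H₀ = 1.4438×-0.87546×0.06976 + 0.48328×0.99756×0.99194 = -0.088176 + 0.478215 = 0.390039.
Q̄ = (S₀/π) × [bracket] = (1361/π) × 0.390039 = 169.0 W/m².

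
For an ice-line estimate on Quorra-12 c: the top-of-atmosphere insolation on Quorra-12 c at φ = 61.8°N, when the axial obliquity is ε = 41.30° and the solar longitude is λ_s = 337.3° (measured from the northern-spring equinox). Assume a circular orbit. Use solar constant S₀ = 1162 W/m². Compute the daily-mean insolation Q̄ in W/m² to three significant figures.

Solar declination: sin δ = sin ε · sin λ_s = sin 41.30° × sin 337.3° = -0.25470, so δ = -14.756°.
cos H₀ = −tan(+61.8°) tan(-14.756°) = 0.4912, H₀ = 1.0573 rad.
Bracket: H₀ sin φ sin δ + cos φ cos δ sin H₀ = 1.0573×0.88130×-0.25470 + 0.47255×0.96702×0.87104 = -0.237329 + 0.398035 = 0.160706.
Q̄ = (S₀/π) × [bracket] = (1162/π) × 0.160706 = 59.44 W/m².

Q̄ ≈ 59.4 W/m²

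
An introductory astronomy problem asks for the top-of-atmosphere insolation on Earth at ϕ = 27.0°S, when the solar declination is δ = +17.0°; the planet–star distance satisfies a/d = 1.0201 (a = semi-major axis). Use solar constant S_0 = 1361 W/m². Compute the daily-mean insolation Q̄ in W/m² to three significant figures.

Q̄ ≈ 295 W/m²

cos h₀ = −tan(-27.0°) tan(+17.000°) = 0.1558, h₀ = 1.4144 rad.
Bracket: h₀ sin ϕ sin δ + cos ϕ cos δ sin h₀ = 1.4144×-0.45399×0.29237 + 0.89101×0.95630×0.98779 = -0.187738 + 0.841669 = 0.653931.
Inverse-square distance factor (a/d)² = 1.0201² = 1.040604.
Q̄ = (S_0/π) × 1.040604 × [bracket] = (1361/π) × 1.040604 × 0.653931 = 294.8 W/m².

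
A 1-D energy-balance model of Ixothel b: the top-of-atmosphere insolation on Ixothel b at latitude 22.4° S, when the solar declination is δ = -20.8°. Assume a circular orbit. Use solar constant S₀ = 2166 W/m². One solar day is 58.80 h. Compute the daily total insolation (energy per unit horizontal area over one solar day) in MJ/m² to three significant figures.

cos H₀ = −tan(-22.4°) tan(-20.800°) = -0.1566, H₀ = 1.7280 rad.
Bracket: H₀ sin φ sin δ + cos φ cos δ sin H₀ = 1.7280×-0.38107×-0.35511 + 0.92455×0.93483×0.98767 = 0.233836 + 0.853640 = 1.087476.
Q̄ = (S₀/π) × [bracket] = (2166/π) × 1.087476 = 749.77 W/m².
Daily total = Q̄ × 58.80 h × 3600 s/h = 749.77 × 58.80 × 3600 / 10⁶ = 158.7 MJ/m².

159 MJ/m²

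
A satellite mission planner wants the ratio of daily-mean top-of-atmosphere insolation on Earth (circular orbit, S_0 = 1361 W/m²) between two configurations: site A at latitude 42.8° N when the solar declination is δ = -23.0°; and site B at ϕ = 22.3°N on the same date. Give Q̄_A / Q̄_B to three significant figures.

— Configuration A (ϕ=+42.8°):
cos h₀ = −tan(+42.8°) tan(-23.000°) = 0.3931, h₀ = 1.1668 rad.
Bracket: h₀ sin ϕ sin δ + cos ϕ cos δ sin h₀ = 1.1668×0.67944×-0.39073 + 0.73373×0.92050×0.91951 = -0.309759 + 0.621036 = 0.311277.
Q̄ = (S_0/π) × [bracket] = (1361/π) × 0.311277 = 134.85 W/m².
— Configuration B (ϕ=+22.3°):
cos h₀ = −tan(+22.3°) tan(-23.000°) = 0.1741, h₀ = 1.3958 rad.
Bracket: h₀ sin ϕ sin δ + cos ϕ cos δ sin h₀ = 1.3958×0.37946×-0.39073 + 0.92521×0.92050×0.98473 = -0.206950 + 0.838651 = 0.631701.
Q̄ = (S_0/π) × [bracket] = (1361/π) × 0.631701 = 273.67 W/m².
Ratio Q̄_A / Q̄_B = 134.85 / 273.67 = 0.4927.

Q̄_A / Q̄_B ≈ 0.493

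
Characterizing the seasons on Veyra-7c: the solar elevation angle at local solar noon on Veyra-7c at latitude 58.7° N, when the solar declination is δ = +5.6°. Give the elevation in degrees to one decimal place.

36.9°

At local noon the hour angle is zero, so the zenith angle equals |φ − δ| = |+58.7° − (+5.600°)| = 53.100°.
Elevation = 90° − 53.100° = 36.9°.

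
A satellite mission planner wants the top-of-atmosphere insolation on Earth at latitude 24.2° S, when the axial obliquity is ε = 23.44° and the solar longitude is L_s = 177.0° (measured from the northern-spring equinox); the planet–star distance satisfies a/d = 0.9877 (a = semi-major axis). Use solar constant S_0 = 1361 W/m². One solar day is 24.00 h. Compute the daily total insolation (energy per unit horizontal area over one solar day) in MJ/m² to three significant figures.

Solar declination: sin δ = sin ε · sin L_s = sin 23.44° × sin 177.0° = 0.02082, so δ = +1.193°.
cos h₀ = −tan(-24.2°) tan(+1.193°) = 0.0094, h₀ = 1.5614 rad.
Bracket: h₀ sin ϕ sin δ + cos ϕ cos δ sin h₀ = 1.5614×-0.40992×0.02082 + 0.91212×0.99978×0.99996 = -0.013326 + 0.911883 = 0.898557.
Inverse-square distance factor (a/d)² = 0.9877² = 0.975551.
Q̄ = (S_0/π) × 0.975551 × [bracket] = (1361/π) × 0.975551 × 0.898557 = 379.76 W/m².
Daily total = Q̄ × 24.00 h × 3600 s/h = 379.76 × 24.00 × 3600 / 10⁶ = 32.81 MJ/m².

32.8 MJ/m²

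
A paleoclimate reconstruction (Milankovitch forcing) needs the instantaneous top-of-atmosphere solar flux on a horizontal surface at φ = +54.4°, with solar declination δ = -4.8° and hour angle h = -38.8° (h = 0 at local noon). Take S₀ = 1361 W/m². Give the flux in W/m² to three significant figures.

cos θ_z = sin φ sin δ + cos φ cos δ cos h = -0.068039 + 0.452079 = 0.384040.
Flux = S₀ · cos θ_z = 1361 × 0.384040 = 522.7 W/m².

523 W/m²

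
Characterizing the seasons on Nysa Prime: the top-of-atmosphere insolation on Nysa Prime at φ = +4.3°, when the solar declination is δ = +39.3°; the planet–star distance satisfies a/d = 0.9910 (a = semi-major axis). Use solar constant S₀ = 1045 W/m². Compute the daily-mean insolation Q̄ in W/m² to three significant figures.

cos H₀ = −tan(+4.3°) tan(+39.300°) = -0.0615, H₀ = 1.6324 rad.
Bracket: H₀ sin φ sin δ + cos φ cos δ sin H₀ = 1.6324×0.07498×0.63338 + 0.99719×0.77384×0.99810 = 0.077524 + 0.770199 = 0.847723.
Inverse-square distance factor (a/d)² = 0.9910² = 0.982081.
Q̄ = (S₀/π) × 0.982081 × [bracket] = (1045/π) × 0.982081 × 0.847723 = 276.9 W/m².

Q̄ ≈ 277 W/m²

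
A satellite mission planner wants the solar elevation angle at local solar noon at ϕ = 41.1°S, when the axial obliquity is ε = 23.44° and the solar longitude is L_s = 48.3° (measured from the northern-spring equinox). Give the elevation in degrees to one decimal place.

31.6°

Solar declination: sin δ = sin ε · sin L_s = sin 23.44° × sin 48.3° = 0.29700, so δ = +17.278°.
At local noon the hour angle is zero, so the zenith angle equals |ϕ − δ| = |-41.1° − (+17.278°)| = 58.378°.
Elevation = 90° − 58.378° = 31.6°.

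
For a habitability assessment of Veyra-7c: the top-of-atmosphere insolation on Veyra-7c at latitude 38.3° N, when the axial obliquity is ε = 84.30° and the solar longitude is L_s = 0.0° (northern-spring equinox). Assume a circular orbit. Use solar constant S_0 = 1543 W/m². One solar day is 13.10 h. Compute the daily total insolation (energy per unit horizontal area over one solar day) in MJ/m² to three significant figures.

18.2 MJ/m²

Solar declination: sin δ = sin ε · sin L_s = sin 84.30° × sin 0.0° = 0.00000, so δ = +0.000°.
cos h₀ = −tan(+38.3°) tan(+0.000°) = -0.0000, h₀ = 1.5708 rad.
Bracket: h₀ sin ϕ sin δ + cos ϕ cos δ sin h₀ = 1.5708×0.61978×0.00000 + 0.78478×1.00000×1.00000 = 0.000000 + 0.784780 = 0.784780.
Q̄ = (S_0/π) × [bracket] = (1543/π) × 0.784780 = 385.45 W/m².
Daily total = Q̄ × 13.10 h × 3600 s/h = 385.45 × 13.10 × 3600 / 10⁶ = 18.18 MJ/m².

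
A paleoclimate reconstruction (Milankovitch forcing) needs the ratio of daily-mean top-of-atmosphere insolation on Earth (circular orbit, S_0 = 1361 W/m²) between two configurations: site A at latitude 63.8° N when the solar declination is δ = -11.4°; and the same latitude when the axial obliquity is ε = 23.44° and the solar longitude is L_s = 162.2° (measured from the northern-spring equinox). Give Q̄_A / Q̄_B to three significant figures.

Q̄_A / Q̄_B ≈ 0.307

— Configuration A (ϕ=+63.8°):
cos h₀ = −tan(+63.8°) tan(-11.400°) = 0.4098, h₀ = 1.1486 rad.
Bracket: h₀ sin ϕ sin δ + cos ϕ cos δ sin h₀ = 1.1486×0.89726×-0.19766 + 0.44151×0.98027×0.91219 = -0.203707 + 0.394795 = 0.191088.
Q̄ = (S_0/π) × [bracket] = (1361/π) × 0.191088 = 82.783 W/m².
— Configuration B (ϕ=+63.8°):
Solar declination: sin δ = sin ε · sin L_s = sin 23.44° × sin 162.2° = 0.12160, so δ = +6.985°.
cos h₀ = −tan(+63.8°) tan(+6.985°) = -0.2490, h₀ = 1.8224 rad.
Bracket: h₀ sin ϕ sin δ + cos ϕ cos δ sin h₀ = 1.8224×0.89726×0.12160 + 0.44151×0.99258×0.96851 = 0.198836 + 0.424434 = 0.623270.
Q̄ = (S_0/π) × [bracket] = (1361/π) × 0.623270 = 270.01 W/m².
Ratio Q̄_A / Q̄_B = 82.783 / 270.01 = 0.3066.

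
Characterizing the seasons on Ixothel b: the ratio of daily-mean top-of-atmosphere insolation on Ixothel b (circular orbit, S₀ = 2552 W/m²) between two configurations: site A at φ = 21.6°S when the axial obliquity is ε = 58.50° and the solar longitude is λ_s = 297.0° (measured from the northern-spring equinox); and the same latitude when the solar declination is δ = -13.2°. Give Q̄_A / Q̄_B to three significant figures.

— Configuration A (φ=-21.6°):
Solar declination: sin δ = sin ε · sin λ_s = sin 58.50° × sin 297.0° = -0.75971, so δ = -49.438°.
cos H₀ = −tan(-21.6°) tan(-49.438°) = -0.4626, H₀ = 2.0517 rad.
Bracket: H₀ sin φ sin δ + cos φ cos δ sin H₀ = 2.0517×-0.36812×-0.75971 + 0.92978×0.65026×0.88659 = 0.573788 + 0.536031 = 1.109819.
Q̄ = (S₀/π) × [bracket] = (2552/π) × 1.109819 = 901.54 W/m².
— Configuration B (φ=-21.6°):
cos H₀ = −tan(-21.6°) tan(-13.200°) = -0.0929, H₀ = 1.6638 rad.
Bracket: H₀ sin φ sin δ + cos φ cos δ sin H₀ = 1.6638×-0.36812×-0.22835 + 0.92978×0.97358×0.99568 = 0.139859 + 0.901305 = 1.041164.
Q̄ = (S₀/π) × [bracket] = (2552/π) × 1.041164 = 845.77 W/m².
Ratio Q̄_A / Q̄_B = 901.54 / 845.77 = 1.066.

Q̄_A / Q̄_B ≈ 1.07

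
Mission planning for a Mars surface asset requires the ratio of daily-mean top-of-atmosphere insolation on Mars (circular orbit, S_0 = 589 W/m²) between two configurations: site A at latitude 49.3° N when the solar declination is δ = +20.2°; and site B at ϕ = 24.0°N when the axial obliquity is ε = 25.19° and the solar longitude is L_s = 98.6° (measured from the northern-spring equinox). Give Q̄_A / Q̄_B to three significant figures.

Q̄_A / Q̄_B ≈ 0.968

— Configuration A (ϕ=+49.3°):
cos h₀ = −tan(+49.3°) tan(+20.200°) = -0.4278, h₀ = 2.0128 rad.
Bracket: h₀ sin ϕ sin δ + cos ϕ cos δ sin h₀ = 2.0128×0.75813×0.34530 + 0.65210×0.93849×0.90389 = 0.526915 + 0.553171 = 1.080086.
Q̄ = (S_0/π) × [bracket] = (589/π) × 1.080086 = 202.50 W/m².
— Configuration B (ϕ=+24.0°):
Solar declination: sin δ = sin ε · sin L_s = sin 25.19° × sin 98.6° = 0.42084, so δ = +24.887°.
cos h₀ = −tan(+24.0°) tan(+24.887°) = -0.2065, h₀ = 1.7788 rad.
Bracket: h₀ sin ϕ sin δ + cos ϕ cos δ sin h₀ = 1.7788×0.40674×0.42084 + 0.91355×0.90714×0.97844 = 0.304482 + 0.810851 = 1.115333.
Q̄ = (S_0/π) × [bracket] = (589/π) × 1.115333 = 209.11 W/m².
Ratio Q̄_A / Q̄_B = 202.50 / 209.11 = 0.9684.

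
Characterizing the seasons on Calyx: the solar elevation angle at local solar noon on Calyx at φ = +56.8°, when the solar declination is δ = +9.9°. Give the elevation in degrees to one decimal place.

43.1°

At local noon the hour angle is zero, so the zenith angle equals |φ − δ| = |+56.8° − (+9.900°)| = 46.900°.
Elevation = 90° − 46.900° = 43.1°.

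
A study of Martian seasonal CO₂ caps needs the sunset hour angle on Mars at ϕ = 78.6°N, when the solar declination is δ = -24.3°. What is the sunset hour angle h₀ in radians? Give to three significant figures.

h₀ = 0.00 rad

cos h₀ = −tan ϕ · tan δ = 2.2393 ≥ 1, so the Sun never rises (polar night) and h₀ = 0.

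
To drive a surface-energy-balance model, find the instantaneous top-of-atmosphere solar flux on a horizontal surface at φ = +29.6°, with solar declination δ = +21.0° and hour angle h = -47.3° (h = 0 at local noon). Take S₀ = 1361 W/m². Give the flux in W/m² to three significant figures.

cos θ_z = sin φ sin δ + cos φ cos δ cos h = 0.177013 + 0.550492 = 0.727505.
Flux = S₀ · cos θ_z = 1361 × 0.727505 = 990.1 W/m².

990 W/m²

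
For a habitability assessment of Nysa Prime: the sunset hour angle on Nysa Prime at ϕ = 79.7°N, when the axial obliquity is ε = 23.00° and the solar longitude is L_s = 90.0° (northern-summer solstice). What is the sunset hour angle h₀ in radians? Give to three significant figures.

Solar declination: sin δ = sin ε · sin L_s = sin 23.00° × sin 90.0° = 0.39073, so δ = +23.000°.
Sunrise equation: cos h₀ = −tan ϕ · tan δ = -2.3357 ≤ −1, so the host star never sets (polar day) and h₀ = π.

h₀ = 3.14 rad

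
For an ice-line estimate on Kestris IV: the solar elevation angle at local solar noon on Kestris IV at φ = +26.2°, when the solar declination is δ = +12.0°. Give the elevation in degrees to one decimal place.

75.8°

At local noon the hour angle is zero, so the zenith angle equals |φ − δ| = |+26.2° − (+12.000°)| = 14.200°.
Elevation = 90° − 14.200° = 75.8°.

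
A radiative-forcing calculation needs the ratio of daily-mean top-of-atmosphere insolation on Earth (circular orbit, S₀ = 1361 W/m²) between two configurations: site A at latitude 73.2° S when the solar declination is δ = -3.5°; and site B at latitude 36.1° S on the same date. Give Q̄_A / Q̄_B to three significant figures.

Q̄_A / Q̄_B ≈ 0.447

— Configuration A (φ=-73.2°):
cos H₀ = −tan(-73.2°) tan(-3.500°) = -0.2026, H₀ = 1.7748 rad.
Bracket: H₀ sin φ sin δ + cos φ cos δ sin H₀ = 1.7748×-0.95732×-0.06105 + 0.28903×0.99813×0.97927 = 0.103727 + 0.282509 = 0.386236.
Q̄ = (S₀/π) × [bracket] = (1361/π) × 0.386236 = 167.33 W/m².
— Configuration B (φ=-36.1°):
cos H₀ = −tan(-36.1°) tan(-3.500°) = -0.0446, H₀ = 1.6154 rad.
Bracket: H₀ sin φ sin δ + cos φ cos δ sin H₀ = 1.6154×-0.58920×-0.06105 + 0.80799×0.99813×0.99900 = 0.058107 + 0.805673 = 0.863780.
Q̄ = (S₀/π) × [bracket] = (1361/π) × 0.863780 = 374.21 W/m².
Ratio Q̄_A / Q̄_B = 167.33 / 374.21 = 0.4472.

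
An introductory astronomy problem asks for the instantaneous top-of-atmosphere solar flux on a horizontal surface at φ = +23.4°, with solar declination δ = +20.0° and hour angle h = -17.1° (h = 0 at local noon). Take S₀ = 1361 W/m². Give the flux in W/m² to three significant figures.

1.31e+03 W/m²

cos θ_z = sin φ sin δ + cos φ cos δ cos h = 0.135833 + 0.824283 = 0.960116.
Flux = S₀ · cos θ_z = 1361 × 0.960116 = 1307 W/m².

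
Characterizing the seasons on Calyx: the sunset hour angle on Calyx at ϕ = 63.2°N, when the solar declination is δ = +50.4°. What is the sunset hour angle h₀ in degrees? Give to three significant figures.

Sunrise equation: cos h₀ = −tan ϕ · tan δ = -2.3930 ≤ −1, so the host star never sets (polar day) and h₀ = π.

h₀ = 180°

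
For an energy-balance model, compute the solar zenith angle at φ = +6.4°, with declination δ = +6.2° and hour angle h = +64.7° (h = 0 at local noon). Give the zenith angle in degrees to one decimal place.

θ_z = 64.3°

cos θ_z = sin φ sin δ + cos φ cos δ cos h = 0.012039 + 0.422210 = 0.434249.
θ_z = arccos(0.434249) = 64.3°.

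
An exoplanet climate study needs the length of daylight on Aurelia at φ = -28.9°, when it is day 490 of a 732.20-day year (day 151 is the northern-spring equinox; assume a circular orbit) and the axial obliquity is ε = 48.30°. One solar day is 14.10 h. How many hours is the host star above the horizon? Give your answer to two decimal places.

6.62 h

Solar longitude: λ_s = 360° × (490 − 151)/732.20 = 166.676°.
sin δ = sin 48.30° × sin 166.676° = 0.17207, so δ = +9.908°.
cos H₀ = −tan φ · tan δ = −tan(-28.9°) × tan(+9.908°) = 0.0964, so H₀ = 1.4742 rad = 84.47°.
Daylight = 2H₀/(2π) × 14.10 h = (1.4742/π) × 14.10 = 6.62 h.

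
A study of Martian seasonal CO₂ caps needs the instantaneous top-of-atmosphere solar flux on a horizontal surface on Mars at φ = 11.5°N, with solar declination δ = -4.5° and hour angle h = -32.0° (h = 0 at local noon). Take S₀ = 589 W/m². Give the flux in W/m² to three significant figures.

cos θ_z = sin φ sin δ + cos φ cos δ cos h = -0.015642 + 0.828462 = 0.812820.
Flux = S₀ · cos θ_z = 589 × 0.812820 = 478.8 W/m².

479 W/m²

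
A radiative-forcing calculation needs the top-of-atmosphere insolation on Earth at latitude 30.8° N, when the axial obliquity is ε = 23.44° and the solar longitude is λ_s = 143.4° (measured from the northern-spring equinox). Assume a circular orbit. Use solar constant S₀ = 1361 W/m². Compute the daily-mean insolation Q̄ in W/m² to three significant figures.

Solar declination: sin δ = sin ε · sin λ_s = sin 23.44° × sin 143.4° = 0.23717, so δ = +13.720°.
cos H₀ = −tan(+30.8°) tan(+13.720°) = -0.1455, H₀ = 1.7168 rad.
Bracket: H₀ sin φ sin δ + cos φ cos δ sin H₀ = 1.7168×0.51204×0.23717 + 0.85896×0.97147×0.98935 = 0.208489 + 0.825567 = 1.034056.
Q̄ = (S₀/π) × [bracket] = (1361/π) × 1.034056 = 448.0 W/m².

Q̄ ≈ 448 W/m²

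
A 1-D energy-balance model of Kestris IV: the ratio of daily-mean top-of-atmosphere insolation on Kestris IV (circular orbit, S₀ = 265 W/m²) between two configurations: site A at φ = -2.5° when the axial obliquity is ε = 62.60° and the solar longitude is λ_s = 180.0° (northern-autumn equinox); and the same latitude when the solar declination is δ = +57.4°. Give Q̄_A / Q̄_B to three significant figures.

— Configuration A (φ=-2.5°):
Solar declination: sin δ = sin ε · sin λ_s = sin 62.60° × sin 180.0° = 0.00000, so δ = +0.000°.
cos H₀ = −tan(-2.5°) tan(+0.000°) = 0.0000, H₀ = 1.5708 rad.
Bracket: H₀ sin φ sin δ + cos φ cos δ sin H₀ = 1.5708×-0.04362×0.00000 + 0.99905×1.00000×1.00000 = -0.000000 + 0.999050 = 0.999050.
Q̄ = (S₀/π) × [bracket] = (265/π) × 0.999050 = 84.272 W/m².
— Configuration B (φ=-2.5°):
cos H₀ = −tan(-2.5°) tan(+57.400°) = 0.0683, H₀ = 1.5025 rad.
Bracket: H₀ sin φ sin δ + cos φ cos δ sin H₀ = 1.5025×-0.04362×0.84245 + 0.99905×0.53877×0.99767 = -0.055213 + 0.537004 = 0.481791.
Q̄ = (S₀/π) × [bracket] = (265/π) × 0.481791 = 40.640 W/m².
Ratio Q̄_A / Q̄_B = 84.272 / 40.640 = 2.074.

Q̄_A / Q̄_B ≈ 2.07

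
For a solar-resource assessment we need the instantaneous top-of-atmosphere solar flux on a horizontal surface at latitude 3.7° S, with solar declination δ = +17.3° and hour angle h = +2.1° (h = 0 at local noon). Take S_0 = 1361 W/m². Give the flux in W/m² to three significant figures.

1.27e+03 W/m²

cos θ_z = sin ϕ sin δ + cos ϕ cos δ cos h = -0.019190 + 0.952131 = 0.932941.
Flux = S_0 · cos θ_z = 1361 × 0.932941 = 1270 W/m².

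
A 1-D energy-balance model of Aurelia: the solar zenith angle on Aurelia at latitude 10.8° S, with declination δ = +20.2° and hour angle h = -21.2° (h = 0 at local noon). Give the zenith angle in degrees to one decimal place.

θ_z = 37.4°

cos θ_z = sin φ sin δ + cos φ cos δ cos h = -0.064702 + 0.859481 = 0.794779.
θ_z = arccos(0.794779) = 37.4°.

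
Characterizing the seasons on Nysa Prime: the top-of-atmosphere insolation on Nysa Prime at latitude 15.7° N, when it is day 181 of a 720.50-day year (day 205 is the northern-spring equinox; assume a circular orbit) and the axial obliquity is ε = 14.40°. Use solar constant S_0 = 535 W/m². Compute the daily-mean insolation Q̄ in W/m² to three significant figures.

Solar longitude: L_s = 360° × (181 − 205)/720.50 = -11.992°, i.e. -11.992° + 360° = 348.008°.
sin δ = sin 14.40° × sin 348.008° = -0.05167, so δ = -2.962°.
cos h₀ = −tan(+15.7°) tan(-2.962°) = 0.0145, h₀ = 1.5563 rad.
Bracket: h₀ sin ϕ sin δ + cos ϕ cos δ sin h₀ = 1.5563×0.27060×-0.05167 + 0.96269×0.99866×0.99989 = -0.021760 + 0.961294 = 0.939534.
Q̄ = (S_0/π) × [bracket] = (535/π) × 0.939534 = 160.0 W/m².

Q̄ ≈ 160 W/m²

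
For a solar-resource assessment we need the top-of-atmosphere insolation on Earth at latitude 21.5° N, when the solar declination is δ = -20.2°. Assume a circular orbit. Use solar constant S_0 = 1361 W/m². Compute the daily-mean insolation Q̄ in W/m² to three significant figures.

Q̄ ≈ 296 W/m²

cos h₀ = −tan(+21.5°) tan(-20.200°) = 0.1449, h₀ = 1.4254 rad.
Bracket: h₀ sin ϕ sin δ + cos ϕ cos δ sin h₀ = 1.4254×0.36650×-0.34530 + 0.93042×0.93849×0.98944 = -0.180388 + 0.863969 = 0.683581.
Q̄ = (S_0/π) × [bracket] = (1361/π) × 0.683581 = 296.1 W/m².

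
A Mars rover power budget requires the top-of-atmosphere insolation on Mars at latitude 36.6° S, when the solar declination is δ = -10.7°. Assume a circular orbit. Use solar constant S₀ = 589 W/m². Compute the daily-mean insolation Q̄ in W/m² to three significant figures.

cos H₀ = −tan(-36.6°) tan(-10.700°) = -0.1403, H₀ = 1.7116 rad.
Bracket: H₀ sin φ sin δ + cos φ cos δ sin H₀ = 1.7116×-0.59622×-0.18567 + 0.80282×0.98261×0.99011 = 0.189474 + 0.781057 = 0.970531.
Q̄ = (S₀/π) × [bracket] = (589/π) × 0.970531 = 182.0 W/m².

Q̄ ≈ 182 W/m²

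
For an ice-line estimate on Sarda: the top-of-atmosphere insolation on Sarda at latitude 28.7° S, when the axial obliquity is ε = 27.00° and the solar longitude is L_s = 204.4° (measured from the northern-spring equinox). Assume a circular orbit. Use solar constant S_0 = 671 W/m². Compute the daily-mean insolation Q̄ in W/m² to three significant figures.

Q̄ ≈ 215 W/m²

Solar declination: sin δ = sin ε · sin L_s = sin 27.00° × sin 204.4° = -0.18755, so δ = -10.810°.
cos h₀ = −tan(-28.7°) tan(-10.810°) = -0.1045, h₀ = 1.6755 rad.
Bracket: h₀ sin ϕ sin δ + cos ϕ cos δ sin h₀ = 1.6755×-0.48022×-0.18755 + 0.87715×0.98226×0.99452 = 0.150904 + 0.856868 = 1.007772.
Q̄ = (S_0/π) × [bracket] = (671/π) × 1.007772 = 215.2 W/m².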